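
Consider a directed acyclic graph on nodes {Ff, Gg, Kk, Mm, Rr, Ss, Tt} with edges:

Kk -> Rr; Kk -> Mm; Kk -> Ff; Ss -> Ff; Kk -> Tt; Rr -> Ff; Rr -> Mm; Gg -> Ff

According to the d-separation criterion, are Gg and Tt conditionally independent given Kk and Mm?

Yes

Enumerating the 3 paths from Gg to Tt and testing each for blocking by {Kk, Mm}:
  1. Gg → Ff ← Rr ← Kk → Tt — Ff:collider[blocks]; Rr:chain[open]; Kk:fork[blocks] ⇒ blocked
  2. Gg → Ff ← Rr → Mm ← Kk → Tt — Ff:collider[blocks]; Rr:fork[open]; Mm:collider[open]; Kk:fork[blocks] ⇒ blocked
  3. Gg → Ff ← Kk → Tt — Ff:collider[blocks]; Kk:fork[blocks] ⇒ blocked
All paths are blocked; Gg ⊥ Tt | {Kk, Mm} holds.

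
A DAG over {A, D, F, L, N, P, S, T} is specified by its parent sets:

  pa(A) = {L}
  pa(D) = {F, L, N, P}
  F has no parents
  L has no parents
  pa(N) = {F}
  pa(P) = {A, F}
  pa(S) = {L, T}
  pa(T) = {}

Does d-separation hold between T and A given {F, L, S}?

Yes

Enumerating the 4 paths from T to A and testing each for blocking by {F, L, S}:
Path 1: T → S ← L → A
  L is a fork here and L is conditioned on, so the path is blocked at L.
Path 2: T → S ← L → D ← N ← F → P ← A
  L is a fork here and L is conditioned on, so the path is blocked at L.
Path 3: T → S ← L → D ← P ← A
  L is a fork here and L is conditioned on, so the path is blocked at L.
Path 4: T → S ← L → D ← F → P ← A
  L is a fork here and L is conditioned on, so the path is blocked at L.
Since every path is blocked, d-separation holds.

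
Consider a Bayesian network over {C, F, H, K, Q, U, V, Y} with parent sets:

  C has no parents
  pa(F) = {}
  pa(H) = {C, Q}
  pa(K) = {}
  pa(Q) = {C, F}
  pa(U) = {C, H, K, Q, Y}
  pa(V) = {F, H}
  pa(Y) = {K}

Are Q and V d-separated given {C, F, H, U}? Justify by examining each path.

Yes

6 paths connect Q and V; each must be blocked for d-separation to hold:
Path 1: Q ← C → H → V
  C is a fork here and C is conditioned on, so the path is blocked at C.
Path 2: Q ← C → U ← H → V
  C is a fork here and C is conditioned on, so the path is blocked at C.
Path 3: Q ← F → V
  F is a fork here and F is conditioned on, so the path is blocked at F.
Path 4: Q → H → V
  H is a chain here and H is conditioned on, so the path is blocked at H.
Path 5: Q → U ← C → H → V
  C is a fork here and C is conditioned on, so the path is blocked at C.
Path 6: Q → U ← H → V
  H is a fork here and H is conditioned on, so the path is blocked at H.
All paths are blocked; Q ⊥ V | {C, F, H, U} holds.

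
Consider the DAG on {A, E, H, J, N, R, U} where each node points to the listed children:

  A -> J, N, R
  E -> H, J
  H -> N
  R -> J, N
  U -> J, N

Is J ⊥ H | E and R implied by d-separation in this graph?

Yes

We examine all 6 paths between J and H:
Path 1: J ← E → H
  E is a fork here and E is conditioned on, so the path is blocked at E.
Path 2: J ← R → N ← H
  R is a fork here and R is conditioned on, so the path is blocked at R.
Path 3: J ← R ← A → N ← H
  R is a chain here and R is conditioned on, so the path is blocked at R.
Path 4: J ← A → N ← H
  N is a collider here and neither N nor any of its descendants is conditioned on, so the collider stays closed — the path is blocked at N.
Path 5: J ← A → R → N ← H
  R is a chain here and R is conditioned on, so the path is blocked at R.
Path 6: J ← U → N ← H
  N is a collider here and neither N nor any of its descendants is conditioned on, so the collider stays closed — the path is blocked at N.
Since every path is blocked, d-separation holds.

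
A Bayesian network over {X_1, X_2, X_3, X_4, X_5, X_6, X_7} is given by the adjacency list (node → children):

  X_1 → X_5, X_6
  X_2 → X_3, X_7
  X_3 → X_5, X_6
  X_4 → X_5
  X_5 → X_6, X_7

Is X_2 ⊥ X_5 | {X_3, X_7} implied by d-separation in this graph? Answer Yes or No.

There are 4 undirected paths between X_2 and X_5; checking each against the conditioning set {X_3, X_7}:
Path 1: X_2 → X_7 ← X_5
  X_7 is a collider and X_7 is conditioned on, which opens it — no node blocks this path, so it is active.
Path 2: X_2 → X_3 → X_6 ← X_5
  X_3 is a chain here and X_3 is conditioned on, so the path is blocked at X_3.
Path 3: X_2 → X_3 → X_6 ← X_1 → X_5
  X_3 is a chain here and X_3 is conditioned on, so the path is blocked at X_3.
Path 4: X_2 → X_3 → X_5
  X_3 is a chain here and X_3 is conditioned on, so the path is blocked at X_3.
Because an active path exists, X_2 and X_5 are not d-separated.

No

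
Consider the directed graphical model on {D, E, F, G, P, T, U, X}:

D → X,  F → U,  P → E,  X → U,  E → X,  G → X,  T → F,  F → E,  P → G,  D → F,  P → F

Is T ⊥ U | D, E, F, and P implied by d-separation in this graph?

Enumerating the 6 paths from T to U and testing each for blocking by {D, E, F, P}:
  1. T → F → E ← P → G → X → U — F:chain[blocks]; E:collider[open]; P:fork[blocks]; G:chain[open]; X:chain[open] ⇒ blocked
  2. T → F → E → X → U — F:chain[blocks]; E:chain[blocks]; X:chain[open] ⇒ blocked
  3. T → F ← P → E → X → U — F:collider[open]; P:fork[blocks]; E:chain[blocks]; X:chain[open] ⇒ blocked
  4. T → F ← P → G → X → U — F:collider[open]; P:fork[blocks]; G:chain[open]; X:chain[open] ⇒ blocked
  5. T → F → U — F:chain[blocks] ⇒ blocked
  6. T → F ← D → X → U — F:collider[open]; D:fork[blocks]; X:chain[open] ⇒ blocked
Since every path is blocked, d-separation holds.

Yes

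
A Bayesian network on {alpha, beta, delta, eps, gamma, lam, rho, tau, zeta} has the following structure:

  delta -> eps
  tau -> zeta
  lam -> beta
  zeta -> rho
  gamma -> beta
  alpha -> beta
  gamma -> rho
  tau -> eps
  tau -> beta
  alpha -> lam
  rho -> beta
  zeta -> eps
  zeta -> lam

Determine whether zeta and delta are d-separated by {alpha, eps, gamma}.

Enumerating the 6 paths from zeta to delta and testing each for blocking by {alpha, eps, gamma}:
Path 1: zeta → eps ← delta
  eps is a collider and eps is conditioned on, which opens it — no node blocks this path, so it is active.
Path 2: zeta ← tau → eps ← delta
  tau is a fork and tau is not conditioned on; eps is a collider and eps is conditioned on, which opens it — no node blocks this path, so it is active.
Path 3: zeta → lam → beta ← tau → eps ← delta
  beta is a collider here and neither beta nor any of its descendants is conditioned on, so the collider stays closed — the path is blocked at beta.
Path 4: zeta → lam ← alpha → beta ← tau → eps ← delta
  lam is a collider here and neither lam nor any of its descendants is conditioned on, so the collider stays closed — the path is blocked at lam.
Path 5: zeta → rho → beta ← tau → eps ← delta
  beta is a collider here and neither beta nor any of its descendants is conditioned on, so the collider stays closed — the path is blocked at beta.
Path 6: zeta → rho ← gamma → beta ← tau → eps ← delta
  rho is a collider here and neither rho nor any of its descendants is conditioned on, so the collider stays closed — the path is blocked at rho.
Since the path zeta → eps ← delta is active, zeta and delta are not d-separated given {alpha, eps, gamma}.

No — zeta and delta are not d-separated given {alpha, eps, gamma}.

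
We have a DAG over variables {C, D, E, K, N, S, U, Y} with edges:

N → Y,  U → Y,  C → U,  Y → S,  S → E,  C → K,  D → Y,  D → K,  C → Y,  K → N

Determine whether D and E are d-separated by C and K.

There are 4 undirected paths between D and E; checking each against the conditioning set {C, K}:
  1. D → Y → S → E — Y:chain[open]; S:chain[open] ⇒ active
  2. D → K → N → Y → S → E — K:chain[blocks]; N:chain[open]; Y:chain[open]; S:chain[open] ⇒ blocked
  3. D → K ← C → Y → S → E — K:collider[open]; C:fork[blocks]; Y:chain[open]; S:chain[open] ⇒ blocked
  4. D → K ← C → U → Y → S → E — K:collider[open]; C:fork[blocks]; U:chain[open]; Y:chain[open]; S:chain[open] ⇒ blocked
Since the path D → Y → S → E is active, D and E are not d-separated given {C, K}.

No — D and E are not d-separated given {C, K}.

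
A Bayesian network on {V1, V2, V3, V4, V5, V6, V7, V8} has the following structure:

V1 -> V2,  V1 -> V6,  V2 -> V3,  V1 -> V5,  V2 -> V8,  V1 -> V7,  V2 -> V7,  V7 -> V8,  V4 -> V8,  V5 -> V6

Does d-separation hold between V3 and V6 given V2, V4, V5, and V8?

We examine all 6 paths between V3 and V6:
  1. V3 ← V2 → V7 ← V1 → V6 — V2:fork[blocks]; V7:collider[open]; V1:fork[open] ⇒ blocked
  2. V3 ← V2 → V7 ← V1 → V5 → V6 — V2:fork[blocks]; V7:collider[open]; V1:fork[open]; V5:chain[blocks] ⇒ blocked
  3. V3 ← V2 → V8 ← V7 ← V1 → V6 — V2:fork[blocks]; V8:collider[open]; V7:chain[open]; V1:fork[open] ⇒ blocked
  4. V3 ← V2 → V8 ← V7 ← V1 → V5 → V6 — V2:fork[blocks]; V8:collider[open]; V7:chain[open]; V1:fork[open]; V5:chain[blocks] ⇒ blocked
  5. V3 ← V2 ← V1 → V6 — V2:chain[blocks]; V1:fork[open] ⇒ blocked
  6. V3 ← V2 ← V1 → V5 → V6 — V2:chain[blocks]; V1:fork[open]; V5:chain[blocks] ⇒ blocked
Since every path is blocked, d-separation holds.

Yes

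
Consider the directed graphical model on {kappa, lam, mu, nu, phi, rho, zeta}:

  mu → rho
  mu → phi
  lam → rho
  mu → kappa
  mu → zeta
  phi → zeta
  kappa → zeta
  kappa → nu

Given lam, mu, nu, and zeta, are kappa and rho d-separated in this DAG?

Enumerating the 3 paths from kappa to rho and testing each for blocking by {lam, mu, nu, zeta}:
Path 1: kappa → zeta ← mu → rho
  mu is a fork here and mu is conditioned on, so the path is blocked at mu.
Path 2: kappa → zeta ← phi ← mu → rho
  mu is a fork here and mu is conditioned on, so the path is blocked at mu.
Path 3: kappa ← mu → rho
  mu is a fork here and mu is conditioned on, so the path is blocked at mu.
Every path is blocked, so kappa and rho are d-separated given {lam, mu, nu, zeta}.

Yes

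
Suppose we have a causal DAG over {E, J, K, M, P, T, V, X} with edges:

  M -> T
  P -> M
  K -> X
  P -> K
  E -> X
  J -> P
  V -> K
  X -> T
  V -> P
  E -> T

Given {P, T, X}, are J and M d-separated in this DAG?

No

5 paths connect J and M; each must be blocked for d-separation to hold:
Path 1: J → P → K → X ← E → T ← M
  P is a chain here and P is conditioned on, so the path is blocked at P.
Path 2: J → P → K → X → T ← M
  P is a chain here and P is conditioned on, so the path is blocked at P.
Path 3: J → P → M
  P is a chain here and P is conditioned on, so the path is blocked at P.
Path 4: J → P ← V → K → X ← E → T ← M
  P is a collider and P is conditioned on, which opens it; V is a fork and V is not conditioned on; K is a chain and K is not conditioned on; X is a collider and X is conditioned on, which opens it; E is a fork and E is not conditioned on; T is a collider and T is conditioned on, which opens it — no node blocks this path, so it is active.
Path 5: J → P ← V → K → X → T ← M
  X is a chain here and X is conditioned on, so the path is blocked at X.
Since the path J → P ← V → K → X ← E → T ← M is active, J and M are not d-separated given {P, T, X}.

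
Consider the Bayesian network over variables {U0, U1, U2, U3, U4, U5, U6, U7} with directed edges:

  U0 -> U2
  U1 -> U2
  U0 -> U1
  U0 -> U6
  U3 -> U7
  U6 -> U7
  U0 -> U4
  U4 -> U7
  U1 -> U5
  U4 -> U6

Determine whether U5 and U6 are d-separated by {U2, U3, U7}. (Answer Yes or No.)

There are 6 undirected paths between U5 and U6; checking each against the conditioning set {U2, U3, U7}:
Path 1: U5 ← U1 → U2 ← U0 → U4 → U7 ← U6
  U1 is a fork and U1 is not conditioned on; U2 is a collider and U2 is conditioned on, which opens it; U0 is a fork and U0 is not conditioned on; U4 is a chain and U4 is not conditioned on; U7 is a collider and U7 is conditioned on, which opens it — no node blocks this path, so it is active.
Path 2: U5 ← U1 → U2 ← U0 → U4 → U6
  U1 is a fork and U1 is not conditioned on; U2 is a collider and U2 is conditioned on, which opens it; U0 is a fork and U0 is not conditioned on; U4 is a chain and U4 is not conditioned on — no node blocks this path, so it is active.
Path 3: U5 ← U1 → U2 ← U0 → U6
  U1 is a fork and U1 is not conditioned on; U2 is a collider and U2 is conditioned on, which opens it; U0 is a fork and U0 is not conditioned on — no node blocks this path, so it is active.
Path 4: U5 ← U1 ← U0 → U4 → U7 ← U6
  U1 is a chain and U1 is not conditioned on; U0 is a fork and U0 is not conditioned on; U4 is a chain and U4 is not conditioned on; U7 is a collider and U7 is conditioned on, which opens it — no node blocks this path, so it is active.
Path 5: U5 ← U1 ← U0 → U4 → U6
  U1 is a chain and U1 is not conditioned on; U0 is a fork and U0 is not conditioned on; U4 is a chain and U4 is not conditioned on — no node blocks this path, so it is active.
Path 6: U5 ← U1 ← U0 → U6
  U1 is a chain and U1 is not conditioned on; U0 is a fork and U0 is not conditioned on — no node blocks this path, so it is active.
At least one path is unblocked, so d-separation fails.

No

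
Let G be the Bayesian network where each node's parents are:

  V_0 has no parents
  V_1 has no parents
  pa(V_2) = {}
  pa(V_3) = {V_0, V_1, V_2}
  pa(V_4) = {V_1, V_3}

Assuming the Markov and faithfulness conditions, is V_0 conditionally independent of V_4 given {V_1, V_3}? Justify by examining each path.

Yes

2 paths connect V_0 and V_4; each must be blocked for d-separation to hold:
  1. V_0 → V_3 ← V_1 → V_4 — V_3:collider[open]; V_1:fork[blocks] ⇒ blocked
  2. V_0 → V_3 → V_4 — V_3:chain[blocks] ⇒ blocked
Every path is blocked, so V_0 and V_4 are d-separated given {V_1, V_3}.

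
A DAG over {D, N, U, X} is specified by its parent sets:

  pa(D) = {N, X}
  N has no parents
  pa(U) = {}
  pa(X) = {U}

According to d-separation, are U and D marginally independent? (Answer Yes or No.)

No

There is one path between U and D:
Path 1: U → X → D
  X is a chain and X is not conditioned on — no node blocks this path, so it is active.
At least one path is unblocked, so d-separation fails.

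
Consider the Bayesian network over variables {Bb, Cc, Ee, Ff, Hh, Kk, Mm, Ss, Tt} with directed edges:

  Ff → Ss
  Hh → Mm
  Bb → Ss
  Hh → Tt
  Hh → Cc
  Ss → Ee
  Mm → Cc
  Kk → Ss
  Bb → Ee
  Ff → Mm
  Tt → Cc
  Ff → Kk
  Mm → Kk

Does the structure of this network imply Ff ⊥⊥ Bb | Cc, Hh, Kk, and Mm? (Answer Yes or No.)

There are 6 undirected paths between Ff and Bb; checking each against the conditioning set {Cc, Hh, Kk, Mm}:
  1. Ff → Ss ← Bb — Ss:collider[blocks] ⇒ blocked
  2. Ff → Ss → Ee ← Bb — Ss:chain[open]; Ee:collider[blocks] ⇒ blocked
  3. Ff → Mm → Kk → Ss ← Bb — Mm:chain[blocks]; Kk:chain[blocks]; Ss:collider[blocks] ⇒ blocked
  4. Ff → Mm → Kk → Ss → Ee ← Bb — Mm:chain[blocks]; Kk:chain[blocks]; Ss:chain[open]; Ee:collider[blocks] ⇒ blocked
  5. Ff → Kk → Ss ← Bb — Kk:chain[blocks]; Ss:collider[blocks] ⇒ blocked
  6. Ff → Kk → Ss → Ee ← Bb — Kk:chain[blocks]; Ss:chain[open]; Ee:collider[blocks] ⇒ blocked
Since every path is blocked, d-separation holds.

Yes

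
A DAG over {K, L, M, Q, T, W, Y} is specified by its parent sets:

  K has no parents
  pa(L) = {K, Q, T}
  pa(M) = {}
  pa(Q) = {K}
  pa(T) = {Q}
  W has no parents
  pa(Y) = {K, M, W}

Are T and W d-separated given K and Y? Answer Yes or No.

Yes — T and W are d-separated given {K, Y}.

We examine all 4 paths between T and W:
Path 1: T ← Q ← K → Y ← W
  K is a fork here and K is conditioned on, so the path is blocked at K.
Path 2: T ← Q → L ← K → Y ← W
  L is a collider here and neither L nor any of its descendants is conditioned on, so the collider stays closed — the path is blocked at L.
Path 3: T → L ← Q ← K → Y ← W
  L is a collider here and neither L nor any of its descendants is conditioned on, so the collider stays closed — the path is blocked at L.
Path 4: T → L ← K → Y ← W
  L is a collider here and neither L nor any of its descendants is conditioned on, so the collider stays closed — the path is blocked at L.
Since every path is blocked, d-separation holds.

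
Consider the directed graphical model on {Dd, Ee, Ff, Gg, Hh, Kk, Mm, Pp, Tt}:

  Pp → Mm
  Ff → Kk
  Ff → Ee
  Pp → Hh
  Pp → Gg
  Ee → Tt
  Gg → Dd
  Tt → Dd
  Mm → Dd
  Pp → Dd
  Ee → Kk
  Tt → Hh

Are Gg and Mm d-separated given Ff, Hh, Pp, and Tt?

Yes

There are 6 undirected paths between Gg and Mm; checking each against the conditioning set {Ff, Hh, Pp, Tt}:
  1. Gg → Dd ← Mm — Dd:collider[blocks] ⇒ blocked
  2. Gg → Dd ← Tt → Hh ← Pp → Mm — Dd:collider[blocks]; Tt:fork[blocks]; Hh:collider[open]; Pp:fork[blocks] ⇒ blocked
  3. Gg → Dd ← Pp → Mm — Dd:collider[blocks]; Pp:fork[blocks] ⇒ blocked
  4. Gg ← Pp → Mm — Pp:fork[blocks] ⇒ blocked
  5. Gg ← Pp → Hh ← Tt → Dd ← Mm — Pp:fork[blocks]; Hh:collider[open]; Tt:fork[blocks]; Dd:collider[blocks] ⇒ blocked
  6. Gg ← Pp → Dd ← Mm — Pp:fork[blocks]; Dd:collider[blocks] ⇒ blocked
Since every path is blocked, d-separation holds.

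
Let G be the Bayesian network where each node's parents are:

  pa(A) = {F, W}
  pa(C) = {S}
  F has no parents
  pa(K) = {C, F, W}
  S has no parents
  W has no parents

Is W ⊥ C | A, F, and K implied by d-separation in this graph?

2 paths connect W and C; each must be blocked for d-separation to hold:
  1. W → K ← C — K:collider[open] ⇒ active
  2. W → A ← F → K ← C — A:collider[open]; F:fork[blocks]; K:collider[open] ⇒ blocked
Since the path W → K ← C is active, W and C are not d-separated given {A, F, K}.

No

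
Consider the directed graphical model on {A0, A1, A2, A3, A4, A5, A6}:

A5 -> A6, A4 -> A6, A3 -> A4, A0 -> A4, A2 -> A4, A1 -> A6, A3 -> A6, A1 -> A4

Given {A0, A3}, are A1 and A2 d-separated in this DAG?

Enumerating the 3 paths from A1 to A2 and testing each for blocking by {A0, A3}:
  1. A1 → A4 ← A2 — A4:collider[blocks] ⇒ blocked
  2. A1 → A6 ← A4 ← A2 — A6:collider[blocks]; A4:chain[open] ⇒ blocked
  3. A1 → A6 ← A3 → A4 ← A2 — A6:collider[blocks]; A3:fork[blocks]; A4:collider[blocks] ⇒ blocked
Since every path is blocked, d-separation holds.

Yes — A1 and A2 are d-separated given {A0, A3}.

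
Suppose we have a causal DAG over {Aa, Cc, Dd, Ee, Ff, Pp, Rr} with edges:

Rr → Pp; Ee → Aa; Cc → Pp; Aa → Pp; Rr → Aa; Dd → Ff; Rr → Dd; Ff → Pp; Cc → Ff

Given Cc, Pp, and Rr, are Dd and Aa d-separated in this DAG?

No

We examine all 6 paths between Dd and Aa:
  1. Dd → Ff → Pp ← Aa — Ff:chain[open]; Pp:collider[open] ⇒ active
  2. Dd → Ff → Pp ← Rr → Aa — Ff:chain[open]; Pp:collider[open]; Rr:fork[blocks] ⇒ blocked
  3. Dd → Ff ← Cc → Pp ← Aa — Ff:collider[open]; Cc:fork[blocks]; Pp:collider[open] ⇒ blocked
  4. Dd → Ff ← Cc → Pp ← Rr → Aa — Ff:collider[open]; Cc:fork[blocks]; Pp:collider[open]; Rr:fork[blocks] ⇒ blocked
  5. Dd ← Rr → Aa — Rr:fork[blocks] ⇒ blocked
  6. Dd ← Rr → Pp ← Aa — Rr:fork[blocks]; Pp:collider[open] ⇒ blocked
Since the path Dd → Ff → Pp ← Aa is active, Dd and Aa are not d-separated given {Cc, Pp, Rr}.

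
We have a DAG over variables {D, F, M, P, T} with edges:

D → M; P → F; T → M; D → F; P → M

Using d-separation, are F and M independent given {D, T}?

No — F and M are not d-separated given {D, T}.

There are 2 undirected paths between F and M; checking each against the conditioning set {D, T}:
Path 1: F ← P → M
  P is a fork and P is not conditioned on — no node blocks this path, so it is active.
Path 2: F ← D → M
  D is a fork here and D is conditioned on, so the path is blocked at D.
At least one path is unblocked, so d-separation fails.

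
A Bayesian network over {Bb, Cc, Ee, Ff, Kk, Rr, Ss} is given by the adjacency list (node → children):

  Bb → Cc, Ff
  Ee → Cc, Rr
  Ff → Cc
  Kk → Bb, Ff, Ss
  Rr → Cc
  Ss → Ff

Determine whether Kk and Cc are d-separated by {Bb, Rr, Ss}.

There are 6 undirected paths between Kk and Cc; checking each against the conditioning set {Bb, Rr, Ss}:
  1. Kk → Ss → Ff → Cc — Ss:chain[blocks]; Ff:chain[open] ⇒ blocked
  2. Kk → Ss → Ff ← Bb → Cc — Ss:chain[blocks]; Ff:collider[blocks]; Bb:fork[blocks] ⇒ blocked
  3. Kk → Ff → Cc — Ff:chain[open] ⇒ active
  4. Kk → Ff ← Bb → Cc — Ff:collider[blocks]; Bb:fork[blocks] ⇒ blocked
  5. Kk → Bb → Ff → Cc — Bb:chain[blocks]; Ff:chain[open] ⇒ blocked
  6. Kk → Bb → Cc — Bb:chain[blocks] ⇒ blocked
Because an active path exists, Kk and Cc are not d-separated.

No — Kk and Cc are not d-separated given {Bb, Rr, Ss}.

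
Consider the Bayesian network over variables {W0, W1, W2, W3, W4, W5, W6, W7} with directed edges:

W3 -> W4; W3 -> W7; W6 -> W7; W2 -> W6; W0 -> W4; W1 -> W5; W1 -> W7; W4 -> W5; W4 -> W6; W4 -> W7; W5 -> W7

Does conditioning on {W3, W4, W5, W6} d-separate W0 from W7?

Yes

There are 5 undirected paths between W0 and W7; checking each against the conditioning set {W3, W4, W5, W6}:
Path 1: W0 → W4 → W5 ← W1 → W7
  W4 is a chain here and W4 is conditioned on, so the path is blocked at W4.
Path 2: W0 → W4 → W5 → W7
  W4 is a chain here and W4 is conditioned on, so the path is blocked at W4.
Path 3: W0 → W4 → W7
  W4 is a chain here and W4 is conditioned on, so the path is blocked at W4.
Path 4: W0 → W4 ← W3 → W7
  W3 is a fork here and W3 is conditioned on, so the path is blocked at W3.
Path 5: W0 → W4 → W6 → W7
  W4 is a chain here and W4 is conditioned on, so the path is blocked at W4.
Every path is blocked, so W0 and W7 are d-separated given {W3, W4, W5, W6}.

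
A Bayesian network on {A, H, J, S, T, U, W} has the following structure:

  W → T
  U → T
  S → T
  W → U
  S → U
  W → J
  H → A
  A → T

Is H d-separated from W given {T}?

We examine all 3 paths between H and W:
  1. H → A → T ← W — A:chain[open]; T:collider[open] ⇒ active
  2. H → A → T ← U ← W — A:chain[open]; T:collider[open]; U:chain[open] ⇒ active
  3. H → A → T ← S → U ← W — A:chain[open]; T:collider[open]; S:fork[open]; U:collider[open] ⇒ active
Because an active path exists, H and W are not d-separated.

No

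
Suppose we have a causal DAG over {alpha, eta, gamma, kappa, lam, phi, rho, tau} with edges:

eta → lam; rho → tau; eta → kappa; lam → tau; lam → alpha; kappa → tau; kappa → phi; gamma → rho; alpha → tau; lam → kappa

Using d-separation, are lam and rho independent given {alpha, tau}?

4 paths connect lam and rho; each must be blocked for d-separation to hold:
  1. lam ← eta → kappa → tau ← rho — eta:fork[open]; kappa:chain[open]; tau:collider[open] ⇒ active
  2. lam → kappa → tau ← rho — kappa:chain[open]; tau:collider[open] ⇒ active
  3. lam → alpha → tau ← rho — alpha:chain[blocks]; tau:collider[open] ⇒ blocked
  4. lam → tau ← rho — tau:collider[open] ⇒ active
At least one path is unblocked, so d-separation fails.

No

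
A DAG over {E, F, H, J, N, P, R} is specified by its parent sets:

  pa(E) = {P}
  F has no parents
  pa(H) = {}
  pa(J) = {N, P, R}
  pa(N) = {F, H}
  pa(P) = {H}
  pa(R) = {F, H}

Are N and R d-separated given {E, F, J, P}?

Enumerating the 5 paths from N to R and testing each for blocking by {E, F, J, P}:
  1. N ← F → R — F:fork[blocks] ⇒ blocked
  2. N → J ← P ← H → R — J:collider[open]; P:chain[blocks]; H:fork[open] ⇒ blocked
  3. N → J ← R — J:collider[open] ⇒ active
  4. N ← H → P → J ← R — H:fork[open]; P:chain[blocks]; J:collider[open] ⇒ blocked
  5. N ← H → R — H:fork[open] ⇒ active
Because an active path exists, N and R are not d-separated.

No — N and R are not d-separated given {E, F, J, P}.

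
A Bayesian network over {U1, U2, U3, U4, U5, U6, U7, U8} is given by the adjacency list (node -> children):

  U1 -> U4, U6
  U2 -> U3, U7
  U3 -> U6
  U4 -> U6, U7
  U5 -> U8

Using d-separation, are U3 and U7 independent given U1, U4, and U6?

No

We examine all 3 paths between U3 and U7:
  1. U3 → U6 ← U4 → U7 — U6:collider[open]; U4:fork[blocks] ⇒ blocked
  2. U3 → U6 ← U1 → U4 → U7 — U6:collider[open]; U1:fork[blocks]; U4:chain[blocks] ⇒ blocked
  3. U3 ← U2 → U7 — U2:fork[open] ⇒ active
At least one path is unblocked, so d-separation fails.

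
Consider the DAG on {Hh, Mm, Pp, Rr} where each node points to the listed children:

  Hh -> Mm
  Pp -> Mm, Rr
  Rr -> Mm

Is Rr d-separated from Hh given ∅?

2 paths connect Rr and Hh; each must be blocked for d-separation to hold:
Path 1: Rr → Mm ← Hh
  Mm is a collider here and neither Mm nor any of its descendants is conditioned on, so the collider stays closed — the path is blocked at Mm.
Path 2: Rr ← Pp → Mm ← Hh
  Mm is a collider here and neither Mm nor any of its descendants is conditioned on, so the collider stays closed — the path is blocked at Mm.
Every path is blocked, so Rr and Hh are d-separated given ∅.

Yes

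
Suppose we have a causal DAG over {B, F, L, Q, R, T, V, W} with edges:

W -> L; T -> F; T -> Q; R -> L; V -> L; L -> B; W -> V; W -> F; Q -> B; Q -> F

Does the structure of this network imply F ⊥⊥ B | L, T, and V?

No — F and B are not d-separated given {L, T, V}.

There are 4 undirected paths between F and B; checking each against the conditioning set {L, T, V}:
  1. F ← Q → B — Q:fork[open] ⇒ active
  2. F ← T → Q → B — T:fork[blocks]; Q:chain[open] ⇒ blocked
  3. F ← W → L → B — W:fork[open]; L:chain[blocks] ⇒ blocked
  4. F ← W → V → L → B — W:fork[open]; V:chain[blocks]; L:chain[blocks] ⇒ blocked
Since the path F ← Q → B is active, F and B are not d-separated given {L, T, V}.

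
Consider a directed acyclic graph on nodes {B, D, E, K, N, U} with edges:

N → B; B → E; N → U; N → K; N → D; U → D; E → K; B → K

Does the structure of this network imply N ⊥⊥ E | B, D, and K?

4 paths connect N and E; each must be blocked for d-separation to hold:
Path 1: N → K ← E
  K is a collider and K is conditioned on, which opens it — no node blocks this path, so it is active.
Path 2: N → K ← B → E
  B is a fork here and B is conditioned on, so the path is blocked at B.
Path 3: N → B → E
  B is a chain here and B is conditioned on, so the path is blocked at B.
Path 4: N → B → K ← E
  B is a chain here and B is conditioned on, so the path is blocked at B.
Because an active path exists, N and E are not d-separated.

No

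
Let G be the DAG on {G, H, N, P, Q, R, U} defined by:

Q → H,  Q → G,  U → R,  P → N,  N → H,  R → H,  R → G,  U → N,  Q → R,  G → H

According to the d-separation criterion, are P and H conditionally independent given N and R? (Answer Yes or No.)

6 paths connect P and H; each must be blocked for d-separation to hold:
  1. P → N ← U → R ← Q → H — N:collider[open]; U:fork[open]; R:collider[open]; Q:fork[open] ⇒ active
  2. P → N ← U → R ← Q → G → H — N:collider[open]; U:fork[open]; R:collider[open]; Q:fork[open]; G:chain[open] ⇒ active
  3. P → N ← U → R → H — N:collider[open]; U:fork[open]; R:chain[blocks] ⇒ blocked
  4. P → N ← U → R → G ← Q → H — N:collider[open]; U:fork[open]; R:chain[blocks]; G:collider[blocks]; Q:fork[open] ⇒ blocked
  5. P → N ← U → R → G → H — N:collider[open]; U:fork[open]; R:chain[blocks]; G:chain[open] ⇒ blocked
  6. P → N → H — N:chain[blocks] ⇒ blocked
Since the path P → N ← U → R ← Q → H is active, P and H are not d-separated given {N, R}.

No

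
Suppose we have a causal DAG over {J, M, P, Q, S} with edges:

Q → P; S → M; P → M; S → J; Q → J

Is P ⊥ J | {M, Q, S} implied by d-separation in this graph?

Yes — P and J are d-separated given {M, Q, S}.

Enumerating the 2 paths from P to J and testing each for blocking by {M, Q, S}:
Path 1: P → M ← S → J
  S is a fork here and S is conditioned on, so the path is blocked at S.
Path 2: P ← Q → J
  Q is a fork here and Q is conditioned on, so the path is blocked at Q.
Since every path is blocked, d-separation holds.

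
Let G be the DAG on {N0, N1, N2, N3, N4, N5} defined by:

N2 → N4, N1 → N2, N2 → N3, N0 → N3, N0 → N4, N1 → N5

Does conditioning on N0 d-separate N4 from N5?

No

Enumerating the 2 paths from N4 to N5 and testing each for blocking by {N0}:
  1. N4 ← N0 → N3 ← N2 ← N1 → N5 — N0:fork[blocks]; N3:collider[blocks]; N2:chain[open]; N1:fork[open] ⇒ blocked
  2. N4 ← N2 ← N1 → N5 — N2:chain[open]; N1:fork[open] ⇒ active
Since the path N4 ← N2 ← N1 → N5 is active, N4 and N5 are not d-separated given {N0}.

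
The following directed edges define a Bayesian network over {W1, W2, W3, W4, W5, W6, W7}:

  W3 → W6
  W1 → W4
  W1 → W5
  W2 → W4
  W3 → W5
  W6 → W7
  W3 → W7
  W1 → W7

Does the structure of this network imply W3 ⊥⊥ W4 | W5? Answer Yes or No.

There are 3 undirected paths between W3 and W4; checking each against the conditioning set {W5}:
Path 1: W3 → W7 ← W1 → W4
  W7 is a collider here and neither W7 nor any of its descendants is conditioned on, so the collider stays closed — the path is blocked at W7.
Path 2: W3 → W6 → W7 ← W1 → W4
  W7 is a collider here and neither W7 nor any of its descendants is conditioned on, so the collider stays closed — the path is blocked at W7.
Path 3: W3 → W5 ← W1 → W4
  W5 is a collider and W5 is conditioned on, which opens it; W1 is a fork and W1 is not conditioned on — no node blocks this path, so it is active.
Since the path W3 → W5 ← W1 → W4 is active, W3 and W4 are not d-separated given {W5}.

No — W3 and W4 are not d-separated given {W5}.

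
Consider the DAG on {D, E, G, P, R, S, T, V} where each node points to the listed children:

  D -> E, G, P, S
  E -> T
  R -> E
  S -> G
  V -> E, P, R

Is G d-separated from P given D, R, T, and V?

Yes

There are 6 undirected paths between G and P; checking each against the conditioning set {D, R, T, V}:
  1. G ← D → P — D:fork[blocks] ⇒ blocked
  2. G ← D → E ← V → P — D:fork[blocks]; E:collider[open]; V:fork[blocks] ⇒ blocked
  3. G ← D → E ← R ← V → P — D:fork[blocks]; E:collider[open]; R:chain[blocks]; V:fork[blocks] ⇒ blocked
  4. G ← S ← D → P — S:chain[open]; D:fork[blocks] ⇒ blocked
  5. G ← S ← D → E ← V → P — S:chain[open]; D:fork[blocks]; E:collider[open]; V:fork[blocks] ⇒ blocked
  6. G ← S ← D → E ← R ← V → P — S:chain[open]; D:fork[blocks]; E:collider[open]; R:chain[blocks]; V:fork[blocks] ⇒ blocked
Since every path is blocked, d-separation holds.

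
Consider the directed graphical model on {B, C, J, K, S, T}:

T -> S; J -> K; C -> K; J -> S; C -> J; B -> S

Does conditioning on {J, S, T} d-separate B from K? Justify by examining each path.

Yes — B and K are d-separated given {J, S, T}.

There are 2 undirected paths between B and K; checking each against the conditioning set {J, S, T}:
  1. B → S ← J → K — S:collider[open]; J:fork[blocks] ⇒ blocked
  2. B → S ← J ← C → K — S:collider[open]; J:chain[blocks]; C:fork[open] ⇒ blocked
Since every path is blocked, d-separation holds.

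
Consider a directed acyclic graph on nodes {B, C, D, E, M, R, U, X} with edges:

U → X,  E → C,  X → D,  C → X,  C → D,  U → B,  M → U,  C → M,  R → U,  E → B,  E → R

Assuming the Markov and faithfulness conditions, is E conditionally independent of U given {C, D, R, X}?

Enumerating the 5 paths from E to U and testing each for blocking by {C, D, R, X}:
Path 1: E → B ← U
  B is a collider here and neither B nor any of its descendants is conditioned on, so the collider stays closed — the path is blocked at B.
Path 2: E → R → U
  R is a chain here and R is conditioned on, so the path is blocked at R.
Path 3: E → C → X ← U
  C is a chain here and C is conditioned on, so the path is blocked at C.
Path 4: E → C → D ← X ← U
  C is a chain here and C is conditioned on, so the path is blocked at C.
Path 5: E → C → M → U
  C is a chain here and C is conditioned on, so the path is blocked at C.
Every path is blocked, so E and U are d-separated given {C, D, R, X}.

Yes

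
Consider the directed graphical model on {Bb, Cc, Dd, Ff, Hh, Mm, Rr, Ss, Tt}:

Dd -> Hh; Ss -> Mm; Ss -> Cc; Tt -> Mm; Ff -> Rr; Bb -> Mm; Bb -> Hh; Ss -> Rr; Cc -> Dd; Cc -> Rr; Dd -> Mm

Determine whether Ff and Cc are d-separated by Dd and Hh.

Yes

Enumerating the 4 paths from Ff to Cc and testing each for blocking by {Dd, Hh}:
Path 1: Ff → Rr ← Cc
  Rr is a collider here and neither Rr nor any of its descendants is conditioned on, so the collider stays closed — the path is blocked at Rr.
Path 2: Ff → Rr ← Ss → Mm ← Bb → Hh ← Dd ← Cc
  Rr is a collider here and neither Rr nor any of its descendants is conditioned on, so the collider stays closed — the path is blocked at Rr.
Path 3: Ff → Rr ← Ss → Mm ← Dd ← Cc
  Rr is a collider here and neither Rr nor any of its descendants is conditioned on, so the collider stays closed — the path is blocked at Rr.
Path 4: Ff → Rr ← Ss → Cc
  Rr is a collider here and neither Rr nor any of its descendants is conditioned on, so the collider stays closed — the path is blocked at Rr.
Since every path is blocked, d-separation holds.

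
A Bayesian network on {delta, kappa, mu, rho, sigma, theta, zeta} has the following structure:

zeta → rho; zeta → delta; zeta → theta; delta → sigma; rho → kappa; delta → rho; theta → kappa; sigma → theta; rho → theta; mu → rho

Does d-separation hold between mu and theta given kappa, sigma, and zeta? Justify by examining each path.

No

6 paths connect mu and theta; each must be blocked for d-separation to hold:
Path 1: mu → rho ← delta ← zeta → theta
  zeta is a fork here and zeta is conditioned on, so the path is blocked at zeta.
Path 2: mu → rho ← delta → sigma → theta
  sigma is a chain here and sigma is conditioned on, so the path is blocked at sigma.
Path 3: mu → rho ← zeta → delta → sigma → theta
  zeta is a fork here and zeta is conditioned on, so the path is blocked at zeta.
Path 4: mu → rho ← zeta → theta
  zeta is a fork here and zeta is conditioned on, so the path is blocked at zeta.
Path 5: mu → rho → kappa ← theta
  rho is a chain and rho is not conditioned on; kappa is a collider and kappa is conditioned on, which opens it — no node blocks this path, so it is active.
Path 6: mu → rho → theta
  rho is a chain and rho is not conditioned on — no node blocks this path, so it is active.
Since the path mu → rho → kappa ← theta is active, mu and theta are not d-separated given {kappa, sigma, zeta}.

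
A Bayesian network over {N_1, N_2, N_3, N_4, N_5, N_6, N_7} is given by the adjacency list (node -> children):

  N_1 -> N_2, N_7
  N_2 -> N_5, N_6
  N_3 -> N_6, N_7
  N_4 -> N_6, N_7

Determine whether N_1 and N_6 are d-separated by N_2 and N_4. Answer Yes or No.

Yes

3 paths connect N_1 and N_6; each must be blocked for d-separation to hold:
Path 1: N_1 → N_2 → N_6
  N_2 is a chain here and N_2 is conditioned on, so the path is blocked at N_2.
Path 2: N_1 → N_7 ← N_3 → N_6
  N_7 is a collider here and neither N_7 nor any of its descendants is conditioned on, so the collider stays closed — the path is blocked at N_7.
Path 3: N_1 → N_7 ← N_4 → N_6
  N_7 is a collider here and neither N_7 nor any of its descendants is conditioned on, so the collider stays closed — the path is blocked at N_7.
Since every path is blocked, d-separation holds.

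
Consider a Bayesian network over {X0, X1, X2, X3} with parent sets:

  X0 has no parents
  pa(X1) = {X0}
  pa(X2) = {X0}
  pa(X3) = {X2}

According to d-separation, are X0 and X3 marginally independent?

No

There is one path between X0 and X3:
Path 1: X0 → X2 → X3
  X2 is a chain and X2 is not conditioned on — no node blocks this path, so it is active.
Because an active path exists, X0 and X3 are not d-separated.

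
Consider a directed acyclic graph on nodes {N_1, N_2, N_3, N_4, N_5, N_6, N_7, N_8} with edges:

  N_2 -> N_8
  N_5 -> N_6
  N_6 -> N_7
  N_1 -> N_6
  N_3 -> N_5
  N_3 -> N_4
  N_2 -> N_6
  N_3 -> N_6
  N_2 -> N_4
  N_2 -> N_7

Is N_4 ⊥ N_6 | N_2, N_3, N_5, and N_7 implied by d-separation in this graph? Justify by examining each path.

Enumerating the 4 paths from N_4 to N_6 and testing each for blocking by {N_2, N_3, N_5, N_7}:
  1. N_4 ← N_3 → N_6 — N_3:fork[blocks] ⇒ blocked
  2. N_4 ← N_3 → N_5 → N_6 — N_3:fork[blocks]; N_5:chain[blocks] ⇒ blocked
  3. N_4 ← N_2 → N_7 ← N_6 — N_2:fork[blocks]; N_7:collider[open] ⇒ blocked
  4. N_4 ← N_2 → N_6 — N_2:fork[blocks] ⇒ blocked
All paths are blocked; N_4 ⊥ N_6 | {N_2, N_3, N_5, N_7} holds.

Yes — N_4 and N_6 are d-separated given {N_2, N_3, N_5, N_7}.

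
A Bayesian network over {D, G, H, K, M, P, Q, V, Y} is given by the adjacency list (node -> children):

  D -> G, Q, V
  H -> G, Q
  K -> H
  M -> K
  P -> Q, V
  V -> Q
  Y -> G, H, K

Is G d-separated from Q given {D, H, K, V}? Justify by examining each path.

6 paths connect G and Q; each must be blocked for d-separation to hold:
  1. G ← H → Q — H:fork[blocks] ⇒ blocked
  2. G ← D → V → Q — D:fork[blocks]; V:chain[blocks] ⇒ blocked
  3. G ← D → V ← P → Q — D:fork[blocks]; V:collider[open]; P:fork[open] ⇒ blocked
  4. G ← D → Q — D:fork[blocks] ⇒ blocked
  5. G ← Y → H → Q — Y:fork[open]; H:chain[blocks] ⇒ blocked
  6. G ← Y → K → H → Q — Y:fork[open]; K:chain[blocks]; H:chain[blocks] ⇒ blocked
Since every path is blocked, d-separation holds.

Yes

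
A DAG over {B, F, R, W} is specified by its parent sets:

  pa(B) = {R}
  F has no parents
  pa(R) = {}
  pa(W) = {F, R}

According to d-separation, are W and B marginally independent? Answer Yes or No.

There is one path between W and B:
Path 1: W ← R → B
  R is a fork and R is not conditioned on — no node blocks this path, so it is active.
Since the path W ← R → B is active, W and B are not d-separated given ∅.

No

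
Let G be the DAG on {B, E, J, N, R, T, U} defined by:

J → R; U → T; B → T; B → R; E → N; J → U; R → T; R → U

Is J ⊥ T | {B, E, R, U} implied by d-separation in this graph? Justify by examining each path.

6 paths connect J and T; each must be blocked for d-separation to hold:
  1. J → R → T — R:chain[blocks] ⇒ blocked
  2. J → R → U → T — R:chain[blocks]; U:chain[blocks] ⇒ blocked
  3. J → R ← B → T — R:collider[open]; B:fork[blocks] ⇒ blocked
  4. J → U ← R → T — U:collider[open]; R:fork[blocks] ⇒ blocked
  5. J → U ← R ← B → T — U:collider[open]; R:chain[blocks]; B:fork[blocks] ⇒ blocked
  6. J → U → T — U:chain[blocks] ⇒ blocked
Every path is blocked, so J and T are d-separated given {B, E, R, U}.

Yes — J and T are d-separated given {B, E, R, U}.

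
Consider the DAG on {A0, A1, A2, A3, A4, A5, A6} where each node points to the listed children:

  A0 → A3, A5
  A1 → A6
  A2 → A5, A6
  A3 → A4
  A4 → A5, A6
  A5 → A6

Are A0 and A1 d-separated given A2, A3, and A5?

6 paths connect A0 and A1; each must be blocked for d-separation to hold:
  1. A0 → A3 → A4 → A6 ← A1 — A3:chain[blocks]; A4:chain[open]; A6:collider[blocks] ⇒ blocked
  2. A0 → A3 → A4 → A5 → A6 ← A1 — A3:chain[blocks]; A4:chain[open]; A5:chain[blocks]; A6:collider[blocks] ⇒ blocked
  3. A0 → A3 → A4 → A5 ← A2 → A6 ← A1 — A3:chain[blocks]; A4:chain[open]; A5:collider[open]; A2:fork[blocks]; A6:collider[blocks] ⇒ blocked
  4. A0 → A5 → A6 ← A1 — A5:chain[blocks]; A6:collider[blocks] ⇒ blocked
  5. A0 → A5 ← A2 → A6 ← A1 — A5:collider[open]; A2:fork[blocks]; A6:collider[blocks] ⇒ blocked
  6. A0 → A5 ← A4 → A6 ← A1 — A5:collider[open]; A4:fork[open]; A6:collider[blocks] ⇒ blocked
Every path is blocked, so A0 and A1 are d-separated given {A2, A3, A5}.

Yes — A0 and A1 are d-separated given {A2, A3, A5}.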